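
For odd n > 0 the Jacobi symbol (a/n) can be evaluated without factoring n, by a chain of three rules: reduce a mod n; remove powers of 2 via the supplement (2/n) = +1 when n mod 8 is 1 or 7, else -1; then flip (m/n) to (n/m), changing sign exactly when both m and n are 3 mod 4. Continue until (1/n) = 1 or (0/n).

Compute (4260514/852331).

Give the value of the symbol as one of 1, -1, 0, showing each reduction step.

-1

(4260514/852331): 4260514 mod 852331 = 851190, so (4260514/852331) = (851190/852331)
factor out 2^1: 851190 = 2^1·425595; with 852331 mod 8 = 3, (2/852331) = -1; sign now -1; continue with (425595/852331)
flip (425595/852331) -> (852331/425595): both odd, 425595 mod 4 = 3, 852331 mod 4 = 3, so the flip contributes -1; sign now +1
(852331/425595): 852331 mod 425595 = 1141, so (852331/425595) = (1141/425595)
flip (1141/425595) -> (425595/1141): both odd, 1141 mod 4 = 1, 425595 mod 4 = 3, so the flip contributes +1; sign now +1
(425595/1141): 425595 mod 1141 = 2, so (425595/1141) = (2/1141)
factor out 2^1: 2 = 2^1·1; with 1141 mod 8 = 5, (2/1141) = -1; sign now -1; continue with (1/1141)
reached (1/1141) = 1, so the symbol is -1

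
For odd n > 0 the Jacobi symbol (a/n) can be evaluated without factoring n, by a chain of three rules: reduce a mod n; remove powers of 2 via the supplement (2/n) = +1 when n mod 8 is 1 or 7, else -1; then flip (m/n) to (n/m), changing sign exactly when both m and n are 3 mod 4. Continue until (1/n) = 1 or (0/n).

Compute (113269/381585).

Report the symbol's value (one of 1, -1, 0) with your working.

reciprocity: (113269/381585) = +1·(381585/113269) since 113269 mod 4 = 1, 381585 mod 4 = 1; sign now +1
(381585/113269) = (41778/113269)   [reduce mod 113269]
41778 = 2^1·20889; (2/113269) = -1 since 113269 mod 8 = 5, so (41778/113269) = (-1)^1·(20889/113269); sign now -1
reciprocity: (20889/113269) = +1·(113269/20889) since 20889 mod 4 = 1, 113269 mod 4 = 1; sign now -1
(113269/20889) = (8824/20889)   [reduce mod 20889]
8824 = 2^3·1103; (2/20889) = +1 since 20889 mod 8 = 1, so (8824/20889) = (+1)^3·(1103/20889); sign now -1
reciprocity: (1103/20889) = +1·(20889/1103) since 1103 mod 4 = 3, 20889 mod 4 = 1; sign now -1
(20889/1103) = (1035/1103)   [reduce mod 1103]
reciprocity: (1035/1103) = -1·(1103/1035) since 1035 mod 4 = 3, 1103 mod 4 = 3; sign now +1
(1103/1035) = (68/1035)   [reduce mod 1035]
68 = 2^2·17; (2/1035) = -1 since 1035 mod 8 = 3, so (68/1035) = (-1)^2·(17/1035); sign now +1
reciprocity: (17/1035) = +1·(1035/17) since 17 mod 4 = 1, 1035 mod 4 = 3; sign now +1
(1035/17) = (15/17)   [reduce mod 17]
reciprocity: (15/17) = +1·(17/15) since 15 mod 4 = 3, 17 mod 4 = 1; sign now +1
(17/15) = (2/15)   [reduce mod 15]
2 = 2^1·1; (2/15) = +1 since 15 mod 8 = 7, so (2/15) = (+1)^1·(1/15); sign now +1
(1/15) = 1; final value = sign = +1

1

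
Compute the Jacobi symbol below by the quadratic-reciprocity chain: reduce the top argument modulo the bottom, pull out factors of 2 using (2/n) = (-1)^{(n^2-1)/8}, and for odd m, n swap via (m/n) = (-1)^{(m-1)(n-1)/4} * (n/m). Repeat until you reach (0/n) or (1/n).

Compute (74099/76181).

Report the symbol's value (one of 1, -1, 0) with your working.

-1

reciprocity: (74099/76181) = +1·(76181/74099) since 74099 mod 4 = 3, 76181 mod 4 = 1; sign now +1
(76181/74099) = (2082/74099)   [reduce mod 74099]
2082 = 2^1·1041; (2/74099) = -1 since 74099 mod 8 = 3, so (2082/74099) = (-1)^1·(1041/74099); sign now -1
reciprocity: (1041/74099) = +1·(74099/1041) since 1041 mod 4 = 1, 74099 mod 4 = 3; sign now -1
(74099/1041) = (188/1041)   [reduce mod 1041]
188 = 2^2·47; (2/1041) = +1 since 1041 mod 8 = 1, so (188/1041) = (+1)^2·(47/1041); sign now -1
reciprocity: (47/1041) = +1·(1041/47) since 47 mod 4 = 3, 1041 mod 4 = 1; sign now -1
(1041/47) = (7/47)   [reduce mod 47]
reciprocity: (7/47) = -1·(47/7) since 7 mod 4 = 3, 47 mod 4 = 3; sign now +1
(47/7) = (5/7)   [reduce mod 7]
reciprocity: (5/7) = +1·(7/5) since 5 mod 4 = 1, 7 mod 4 = 3; sign now +1
(7/5) = (2/5)   [reduce mod 5]
2 = 2^1·1; (2/5) = -1 since 5 mod 8 = 5, so (2/5) = (-1)^1·(1/5); sign now -1
(1/5) = 1; final value = sign = -1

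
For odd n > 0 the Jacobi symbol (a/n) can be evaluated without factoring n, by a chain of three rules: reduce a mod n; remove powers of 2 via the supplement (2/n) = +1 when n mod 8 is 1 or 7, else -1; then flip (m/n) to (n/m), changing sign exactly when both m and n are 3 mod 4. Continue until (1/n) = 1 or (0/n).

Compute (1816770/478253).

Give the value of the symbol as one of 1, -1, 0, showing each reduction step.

1

(1816770/478253): 1816770 mod 478253 = 382011, so (1816770/478253) = (382011/478253)
flip (382011/478253) -> (478253/382011): both odd, 382011 mod 4 = 3, 478253 mod 4 = 1, so the flip contributes +1; sign now +1
(478253/382011): 478253 mod 382011 = 96242, so (478253/382011) = (96242/382011)
factor out 2^1: 96242 = 2^1·48121; with 382011 mod 8 = 3, (2/382011) = -1; sign now -1; continue with (48121/382011)
flip (48121/382011) -> (382011/48121): both odd, 48121 mod 4 = 1, 382011 mod 4 = 3, so the flip contributes +1; sign now -1
(382011/48121): 382011 mod 48121 = 45164, so (382011/48121) = (45164/48121)
factor out 2^2: 45164 = 2^2·11291; with 48121 mod 8 = 1, (2/48121) = +1; sign now -1; continue with (11291/48121)
flip (11291/48121) -> (48121/11291): both odd, 11291 mod 4 = 3, 48121 mod 4 = 1, so the flip contributes +1; sign now -1
(48121/11291): 48121 mod 11291 = 2957, so (48121/11291) = (2957/11291)
flip (2957/11291) -> (11291/2957): both odd, 2957 mod 4 = 1, 11291 mod 4 = 3, so the flip contributes +1; sign now -1
(11291/2957): 11291 mod 2957 = 2420, so (11291/2957) = (2420/2957)
factor out 2^2: 2420 = 2^2·605; with 2957 mod 8 = 5, (2/2957) = -1; sign now -1; continue with (605/2957)
flip (605/2957) -> (2957/605): both odd, 605 mod 4 = 1, 2957 mod 4 = 1, so the flip contributes +1; sign now -1
(2957/605): 2957 mod 605 = 537, so (2957/605) = (537/605)
flip (537/605) -> (605/537): both odd, 537 mod 4 = 1, 605 mod 4 = 1, so the flip contributes +1; sign now -1
(605/537): 605 mod 537 = 68, so (605/537) = (68/537)
factor out 2^2: 68 = 2^2·17; with 537 mod 8 = 1, (2/537) = +1; sign now -1; continue with (17/537)
flip (17/537) -> (537/17): both odd, 17 mod 4 = 1, 537 mod 4 = 1, so the flip contributes +1; sign now -1
(537/17): 537 mod 17 = 10, so (537/17) = (10/17)
factor out 2^1: 10 = 2^1·5; with 17 mod 8 = 1, (2/17) = +1; sign now -1; continue with (5/17)
flip (5/17) -> (17/5): both odd, 5 mod 4 = 1, 17 mod 4 = 1, so the flip contributes +1; sign now -1
(17/5): 17 mod 5 = 2, so (17/5) = (2/5)
factor out 2^1: 2 = 2^1·1; with 5 mod 8 = 5, (2/5) = -1; sign now +1; continue with (1/5)
reached (1/5) = 1, so the symbol is +1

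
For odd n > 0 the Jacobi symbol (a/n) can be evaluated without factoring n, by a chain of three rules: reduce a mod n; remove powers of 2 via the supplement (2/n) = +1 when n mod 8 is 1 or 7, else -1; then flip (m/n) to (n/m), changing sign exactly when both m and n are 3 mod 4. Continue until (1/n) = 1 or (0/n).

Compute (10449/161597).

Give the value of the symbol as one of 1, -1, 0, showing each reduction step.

flip (10449/161597) -> (161597/10449): both odd, 10449 mod 4 = 1, 161597 mod 4 = 1, so the flip contributes +1; sign now +1
(161597/10449): 161597 mod 10449 = 4862, so (161597/10449) = (4862/10449)
factor out 2^1: 4862 = 2^1·2431; with 10449 mod 8 = 1, (2/10449) = +1; sign now +1; continue with (2431/10449)
flip (2431/10449) -> (10449/2431): both odd, 2431 mod 4 = 3, 10449 mod 4 = 1, so the flip contributes +1; sign now +1
(10449/2431): 10449 mod 2431 = 725, so (10449/2431) = (725/2431)
flip (725/2431) -> (2431/725): both odd, 725 mod 4 = 1, 2431 mod 4 = 3, so the flip contributes +1; sign now +1
(2431/725): 2431 mod 725 = 256, so (2431/725) = (256/725)
factor out 2^8: 256 = 2^8·1; with 725 mod 8 = 5, (2/725) = -1; sign now +1; continue with (1/725)
reached (1/725) = 1, so the symbol is +1

1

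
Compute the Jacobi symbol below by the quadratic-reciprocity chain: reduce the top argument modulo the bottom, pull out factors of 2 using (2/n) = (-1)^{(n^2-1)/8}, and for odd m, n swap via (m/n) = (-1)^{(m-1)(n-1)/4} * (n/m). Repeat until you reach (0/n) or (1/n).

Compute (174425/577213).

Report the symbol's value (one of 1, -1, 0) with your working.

flip (174425/577213) -> (577213/174425): both odd, 174425 mod 4 = 1, 577213 mod 4 = 1, so the flip contributes +1; sign now +1
(577213/174425): 577213 mod 174425 = 53938, so (577213/174425) = (53938/174425)
factor out 2^1: 53938 = 2^1·26969; with 174425 mod 8 = 1, (2/174425) = +1; sign now +1; continue with (26969/174425)
flip (26969/174425) -> (174425/26969): both odd, 26969 mod 4 = 1, 174425 mod 4 = 1, so the flip contributes +1; sign now +1
(174425/26969): 174425 mod 26969 = 12611, so (174425/26969) = (12611/26969)
flip (12611/26969) -> (26969/12611): both odd, 12611 mod 4 = 3, 26969 mod 4 = 1, so the flip contributes +1; sign now +1
(26969/12611): 26969 mod 12611 = 1747, so (26969/12611) = (1747/12611)
flip (1747/12611) -> (12611/1747): both odd, 1747 mod 4 = 3, 12611 mod 4 = 3, so the flip contributes -1; sign now -1
(12611/1747): 12611 mod 1747 = 382, so (12611/1747) = (382/1747)
factor out 2^1: 382 = 2^1·191; with 1747 mod 8 = 3, (2/1747) = -1; sign now +1; continue with (191/1747)
flip (191/1747) -> (1747/191): both odd, 191 mod 4 = 3, 1747 mod 4 = 3, so the flip contributes -1; sign now -1
(1747/191): 1747 mod 191 = 28, so (1747/191) = (28/191)
factor out 2^2: 28 = 2^2·7; with 191 mod 8 = 7, (2/191) = +1; sign now -1; continue with (7/191)
flip (7/191) -> (191/7): both odd, 7 mod 4 = 3, 191 mod 4 = 3, so the flip contributes -1; sign now +1
(191/7): 191 mod 7 = 2, so (191/7) = (2/7)
factor out 2^1: 2 = 2^1·1; with 7 mod 8 = 7, (2/7) = +1; sign now +1; continue with (1/7)
reached (1/7) = 1, so the symbol is +1

1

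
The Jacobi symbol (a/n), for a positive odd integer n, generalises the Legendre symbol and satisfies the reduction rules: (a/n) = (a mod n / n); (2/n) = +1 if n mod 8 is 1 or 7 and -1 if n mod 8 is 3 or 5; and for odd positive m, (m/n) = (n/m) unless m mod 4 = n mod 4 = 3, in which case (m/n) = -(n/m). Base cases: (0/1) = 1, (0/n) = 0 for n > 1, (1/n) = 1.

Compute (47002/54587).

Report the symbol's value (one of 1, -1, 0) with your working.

47002 = 2^1·23501; (2/54587) = -1 since 54587 mod 8 = 3, so (47002/54587) = (-1)^1·(23501/54587); sign now -1
reciprocity: (23501/54587) = +1·(54587/23501) since 23501 mod 4 = 1, 54587 mod 4 = 3; sign now -1
(54587/23501) = (7585/23501)   [reduce mod 23501]
reciprocity: (7585/23501) = +1·(23501/7585) since 7585 mod 4 = 1, 23501 mod 4 = 1; sign now -1
(23501/7585) = (746/7585)   [reduce mod 7585]
746 = 2^1·373; (2/7585) = +1 since 7585 mod 8 = 1, so (746/7585) = (+1)^1·(373/7585); sign now -1
reciprocity: (373/7585) = +1·(7585/373) since 373 mod 4 = 1, 7585 mod 4 = 1; sign now -1
(7585/373) = (125/373)   [reduce mod 373]
reciprocity: (125/373) = +1·(373/125) since 125 mod 4 = 1, 373 mod 4 = 1; sign now -1
(373/125) = (123/125)   [reduce mod 125]
reciprocity: (123/125) = +1·(125/123) since 123 mod 4 = 3, 125 mod 4 = 1; sign now -1
(125/123) = (2/123)   [reduce mod 123]
2 = 2^1·1; (2/123) = -1 since 123 mod 8 = 3, so (2/123) = (-1)^1·(1/123); sign now +1
(1/123) = 1; final value = sign = +1

1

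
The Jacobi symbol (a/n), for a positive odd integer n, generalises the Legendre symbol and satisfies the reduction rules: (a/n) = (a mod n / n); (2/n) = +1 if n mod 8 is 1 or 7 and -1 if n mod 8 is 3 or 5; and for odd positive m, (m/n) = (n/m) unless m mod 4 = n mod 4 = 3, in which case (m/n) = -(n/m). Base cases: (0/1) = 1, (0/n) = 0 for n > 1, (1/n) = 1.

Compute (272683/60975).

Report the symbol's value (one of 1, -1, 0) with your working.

(272683/60975): 272683 mod 60975 = 28783, so (272683/60975) = (28783/60975)
flip (28783/60975) -> (60975/28783): both odd, 28783 mod 4 = 3, 60975 mod 4 = 3, so the flip contributes -1; sign now -1
(60975/28783): 60975 mod 28783 = 3409, so (60975/28783) = (3409/28783)
flip (3409/28783) -> (28783/3409): both odd, 3409 mod 4 = 1, 28783 mod 4 = 3, so the flip contributes +1; sign now -1
(28783/3409): 28783 mod 3409 = 1511, so (28783/3409) = (1511/3409)
flip (1511/3409) -> (3409/1511): both odd, 1511 mod 4 = 3, 3409 mod 4 = 1, so the flip contributes +1; sign now -1
(3409/1511): 3409 mod 1511 = 387, so (3409/1511) = (387/1511)
flip (387/1511) -> (1511/387): both odd, 387 mod 4 = 3, 1511 mod 4 = 3, so the flip contributes -1; sign now +1
(1511/387): 1511 mod 387 = 350, so (1511/387) = (350/387)
factor out 2^1: 350 = 2^1·175; with 387 mod 8 = 3, (2/387) = -1; sign now -1; continue with (175/387)
flip (175/387) -> (387/175): both odd, 175 mod 4 = 3, 387 mod 4 = 3, so the flip contributes -1; sign now +1
(387/175): 387 mod 175 = 37, so (387/175) = (37/175)
flip (37/175) -> (175/37): both odd, 37 mod 4 = 1, 175 mod 4 = 3, so the flip contributes +1; sign now +1
(175/37): 175 mod 37 = 27, so (175/37) = (27/37)
flip (27/37) -> (37/27): both odd, 27 mod 4 = 3, 37 mod 4 = 1, so the flip contributes +1; sign now +1
(37/27): 37 mod 27 = 10, so (37/27) = (10/27)
factor out 2^1: 10 = 2^1·5; with 27 mod 8 = 3, (2/27) = -1; sign now -1; continue with (5/27)
flip (5/27) -> (27/5): both odd, 5 mod 4 = 1, 27 mod 4 = 3, so the flip contributes +1; sign now -1
(27/5): 27 mod 5 = 2, so (27/5) = (2/5)
factor out 2^1: 2 = 2^1·1; with 5 mod 8 = 5, (2/5) = -1; sign now +1; continue with (1/5)
reached (1/5) = 1, so the symbol is +1

1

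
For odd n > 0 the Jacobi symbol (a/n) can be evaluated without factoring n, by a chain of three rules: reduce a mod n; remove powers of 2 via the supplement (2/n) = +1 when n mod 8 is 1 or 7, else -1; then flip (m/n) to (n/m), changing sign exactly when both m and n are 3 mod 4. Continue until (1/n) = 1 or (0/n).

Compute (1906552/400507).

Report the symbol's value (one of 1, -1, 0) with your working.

-1

(1906552/400507): 1906552 mod 400507 = 304524, so (1906552/400507) = (304524/400507)
factor out 2^2: 304524 = 2^2·76131; with 400507 mod 8 = 3, (2/400507) = -1; sign now +1; continue with (76131/400507)
flip (76131/400507) -> (400507/76131): both odd, 76131 mod 4 = 3, 400507 mod 4 = 3, so the flip contributes -1; sign now -1
(400507/76131): 400507 mod 76131 = 19852, so (400507/76131) = (19852/76131)
factor out 2^2: 19852 = 2^2·4963; with 76131 mod 8 = 3, (2/76131) = -1; sign now -1; continue with (4963/76131)
flip (4963/76131) -> (76131/4963): both odd, 4963 mod 4 = 3, 76131 mod 4 = 3, so the flip contributes -1; sign now +1
(76131/4963): 76131 mod 4963 = 1686, so (76131/4963) = (1686/4963)
factor out 2^1: 1686 = 2^1·843; with 4963 mod 8 = 3, (2/4963) = -1; sign now -1; continue with (843/4963)
flip (843/4963) -> (4963/843): both odd, 843 mod 4 = 3, 4963 mod 4 = 3, so the flip contributes -1; sign now +1
(4963/843): 4963 mod 843 = 748, so (4963/843) = (748/843)
factor out 2^2: 748 = 2^2·187; with 843 mod 8 = 3, (2/843) = -1; sign now +1; continue with (187/843)
flip (187/843) -> (843/187): both odd, 187 mod 4 = 3, 843 mod 4 = 3, so the flip contributes -1; sign now -1
(843/187): 843 mod 187 = 95, so (843/187) = (95/187)
flip (95/187) -> (187/95): both odd, 95 mod 4 = 3, 187 mod 4 = 3, so the flip contributes -1; sign now +1
(187/95): 187 mod 95 = 92, so (187/95) = (92/95)
factor out 2^2: 92 = 2^2·23; with 95 mod 8 = 7, (2/95) = +1; sign now +1; continue with (23/95)
flip (23/95) -> (95/23): both odd, 23 mod 4 = 3, 95 mod 4 = 3, so the flip contributes -1; sign now -1
(95/23): 95 mod 23 = 3, so (95/23) = (3/23)
flip (3/23) -> (23/3): both odd, 3 mod 4 = 3, 23 mod 4 = 3, so the flip contributes -1; sign now +1
(23/3): 23 mod 3 = 2, so (23/3) = (2/3)
factor out 2^1: 2 = 2^1·1; with 3 mod 8 = 3, (2/3) = -1; sign now -1; continue with (1/3)
reached (1/3) = 1, so the symbol is -1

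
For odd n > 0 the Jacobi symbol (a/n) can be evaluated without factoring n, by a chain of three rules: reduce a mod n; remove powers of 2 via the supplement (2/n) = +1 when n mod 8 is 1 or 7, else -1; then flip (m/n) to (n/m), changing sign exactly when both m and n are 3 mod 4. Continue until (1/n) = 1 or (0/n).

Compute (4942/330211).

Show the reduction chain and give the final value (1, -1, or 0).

0

factor out 2^1: 4942 = 2^1·2471; with 330211 mod 8 = 3, (2/330211) = -1; sign now -1; continue with (2471/330211)
flip (2471/330211) -> (330211/2471): both odd, 2471 mod 4 = 3, 330211 mod 4 = 3, so the flip contributes -1; sign now +1
(330211/2471): 330211 mod 2471 = 1568, so (330211/2471) = (1568/2471)
factor out 2^5: 1568 = 2^5·49; with 2471 mod 8 = 7, (2/2471) = +1; sign now +1; continue with (49/2471)
flip (49/2471) -> (2471/49): both odd, 49 mod 4 = 1, 2471 mod 4 = 3, so the flip contributes +1; sign now +1
(2471/49): 2471 mod 49 = 21, so (2471/49) = (21/49)
flip (21/49) -> (49/21): both odd, 21 mod 4 = 1, 49 mod 4 = 1, so the flip contributes +1; sign now +1
(49/21): 49 mod 21 = 7, so (49/21) = (7/21)
flip (7/21) -> (21/7): both odd, 7 mod 4 = 3, 21 mod 4 = 1, so the flip contributes +1; sign now +1
(21/7): 21 mod 7 = 0, so (21/7) = (0/7)
reached (0/7); gcd(a, n) > 1, so (0/7) = 0 and the symbol is 0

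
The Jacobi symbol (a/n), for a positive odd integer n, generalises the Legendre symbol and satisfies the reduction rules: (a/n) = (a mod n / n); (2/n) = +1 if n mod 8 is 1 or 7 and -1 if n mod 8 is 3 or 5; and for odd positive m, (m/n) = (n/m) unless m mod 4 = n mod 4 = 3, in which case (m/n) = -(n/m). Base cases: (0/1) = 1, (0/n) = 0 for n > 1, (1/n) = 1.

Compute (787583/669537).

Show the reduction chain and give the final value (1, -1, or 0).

(787583/669537) = (118046/669537)   [reduce mod 669537]
118046 = 2^1·59023; (2/669537) = +1 since 669537 mod 8 = 1, so (118046/669537) = (+1)^1·(59023/669537); sign now +1
reciprocity: (59023/669537) = +1·(669537/59023) since 59023 mod 4 = 3, 669537 mod 4 = 1; sign now +1
(669537/59023) = (20284/59023)   [reduce mod 59023]
20284 = 2^2·5071; (2/59023) = +1 since 59023 mod 8 = 7, so (20284/59023) = (+1)^2·(5071/59023); sign now +1
reciprocity: (5071/59023) = -1·(59023/5071) since 5071 mod 4 = 3, 59023 mod 4 = 3; sign now -1
(59023/5071) = (3242/5071)   [reduce mod 5071]
3242 = 2^1·1621; (2/5071) = +1 since 5071 mod 8 = 7, so (3242/5071) = (+1)^1·(1621/5071); sign now -1
reciprocity: (1621/5071) = +1·(5071/1621) since 1621 mod 4 = 1, 5071 mod 4 = 3; sign now -1
(5071/1621) = (208/1621)   [reduce mod 1621]
208 = 2^4·13; (2/1621) = -1 since 1621 mod 8 = 5, so (208/1621) = (-1)^4·(13/1621); sign now -1
reciprocity: (13/1621) = +1·(1621/13) since 13 mod 4 = 1, 1621 mod 4 = 1; sign now -1
(1621/13) = (9/13)   [reduce mod 13]
reciprocity: (9/13) = +1·(13/9) since 9 mod 4 = 1, 13 mod 4 = 1; sign now -1
(13/9) = (4/9)   [reduce mod 9]
4 = 2^2·1; (2/9) = +1 since 9 mod 8 = 1, so (4/9) = (+1)^2·(1/9); sign now -1
(1/9) = 1; final value = sign = -1

-1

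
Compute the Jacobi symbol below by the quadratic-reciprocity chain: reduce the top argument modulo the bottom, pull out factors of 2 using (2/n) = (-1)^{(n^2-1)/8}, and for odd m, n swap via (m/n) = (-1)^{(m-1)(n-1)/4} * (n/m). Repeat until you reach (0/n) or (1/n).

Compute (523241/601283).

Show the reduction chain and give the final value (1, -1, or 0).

flip (523241/601283) -> (601283/523241): both odd, 523241 mod 4 = 1, 601283 mod 4 = 3, so the flip contributes +1; sign now +1
(601283/523241): 601283 mod 523241 = 78042, so (601283/523241) = (78042/523241)
factor out 2^1: 78042 = 2^1·39021; with 523241 mod 8 = 1, (2/523241) = +1; sign now +1; continue with (39021/523241)
flip (39021/523241) -> (523241/39021): both odd, 39021 mod 4 = 1, 523241 mod 4 = 1, so the flip contributes +1; sign now +1
(523241/39021): 523241 mod 39021 = 15968, so (523241/39021) = (15968/39021)
factor out 2^5: 15968 = 2^5·499; with 39021 mod 8 = 5, (2/39021) = -1; sign now -1; continue with (499/39021)
flip (499/39021) -> (39021/499): both odd, 499 mod 4 = 3, 39021 mod 4 = 1, so the flip contributes +1; sign now -1
(39021/499): 39021 mod 499 = 99, so (39021/499) = (99/499)
flip (99/499) -> (499/99): both odd, 99 mod 4 = 3, 499 mod 4 = 3, so the flip contributes -1; sign now +1
(499/99): 499 mod 99 = 4, so (499/99) = (4/99)
factor out 2^2: 4 = 2^2·1; with 99 mod 8 = 3, (2/99) = -1; sign now +1; continue with (1/99)
reached (1/99) = 1, so the symbol is +1

1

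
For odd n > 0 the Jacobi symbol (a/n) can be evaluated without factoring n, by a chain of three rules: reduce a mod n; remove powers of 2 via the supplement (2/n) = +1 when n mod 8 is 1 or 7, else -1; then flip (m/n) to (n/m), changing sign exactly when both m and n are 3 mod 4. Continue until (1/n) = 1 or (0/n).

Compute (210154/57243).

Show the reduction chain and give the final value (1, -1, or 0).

1

(210154/57243): 210154 mod 57243 = 38425, so (210154/57243) = (38425/57243)
flip (38425/57243) -> (57243/38425): both odd, 38425 mod 4 = 1, 57243 mod 4 = 3, so the flip contributes +1; sign now +1
(57243/38425): 57243 mod 38425 = 18818, so (57243/38425) = (18818/38425)
factor out 2^1: 18818 = 2^1·9409; with 38425 mod 8 = 1, (2/38425) = +1; sign now +1; continue with (9409/38425)
flip (9409/38425) -> (38425/9409): both odd, 9409 mod 4 = 1, 38425 mod 4 = 1, so the flip contributes +1; sign now +1
(38425/9409): 38425 mod 9409 = 789, so (38425/9409) = (789/9409)
flip (789/9409) -> (9409/789): both odd, 789 mod 4 = 1, 9409 mod 4 = 1, so the flip contributes +1; sign now +1
(9409/789): 9409 mod 789 = 730, so (9409/789) = (730/789)
factor out 2^1: 730 = 2^1·365; with 789 mod 8 = 5, (2/789) = -1; sign now -1; continue with (365/789)
flip (365/789) -> (789/365): both odd, 365 mod 4 = 1, 789 mod 4 = 1, so the flip contributes +1; sign now -1
(789/365): 789 mod 365 = 59, so (789/365) = (59/365)
flip (59/365) -> (365/59): both odd, 59 mod 4 = 3, 365 mod 4 = 1, so the flip contributes +1; sign now -1
(365/59): 365 mod 59 = 11, so (365/59) = (11/59)
flip (11/59) -> (59/11): both odd, 11 mod 4 = 3, 59 mod 4 = 3, so the flip contributes -1; sign now +1
(59/11): 59 mod 11 = 4, so (59/11) = (4/11)
factor out 2^2: 4 = 2^2·1; with 11 mod 8 = 3, (2/11) = -1; sign now +1; continue with (1/11)
reached (1/11) = 1, so the symbol is +1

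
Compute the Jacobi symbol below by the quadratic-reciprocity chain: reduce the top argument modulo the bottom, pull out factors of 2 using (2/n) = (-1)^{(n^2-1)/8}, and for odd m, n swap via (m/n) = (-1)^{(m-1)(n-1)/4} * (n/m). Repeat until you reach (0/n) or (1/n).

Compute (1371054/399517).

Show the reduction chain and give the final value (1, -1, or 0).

1

(1371054/399517): 1371054 mod 399517 = 172503, so (1371054/399517) = (172503/399517)
flip (172503/399517) -> (399517/172503): both odd, 172503 mod 4 = 3, 399517 mod 4 = 1, so the flip contributes +1; sign now +1
(399517/172503): 399517 mod 172503 = 54511, so (399517/172503) = (54511/172503)
flip (54511/172503) -> (172503/54511): both odd, 54511 mod 4 = 3, 172503 mod 4 = 3, so the flip contributes -1; sign now -1
(172503/54511): 172503 mod 54511 = 8970, so (172503/54511) = (8970/54511)
factor out 2^1: 8970 = 2^1·4485; with 54511 mod 8 = 7, (2/54511) = +1; sign now -1; continue with (4485/54511)
flip (4485/54511) -> (54511/4485): both odd, 4485 mod 4 = 1, 54511 mod 4 = 3, so the flip contributes +1; sign now -1
(54511/4485): 54511 mod 4485 = 691, so (54511/4485) = (691/4485)
flip (691/4485) -> (4485/691): both odd, 691 mod 4 = 3, 4485 mod 4 = 1, so the flip contributes +1; sign now -1
(4485/691): 4485 mod 691 = 339, so (4485/691) = (339/691)
flip (339/691) -> (691/339): both odd, 339 mod 4 = 3, 691 mod 4 = 3, so the flip contributes -1; sign now +1
(691/339): 691 mod 339 = 13, so (691/339) = (13/339)
flip (13/339) -> (339/13): both odd, 13 mod 4 = 1, 339 mod 4 = 3, so the flip contributes +1; sign now +1
(339/13): 339 mod 13 = 1, so (339/13) = (1/13)
reached (1/13) = 1, so the symbol is +1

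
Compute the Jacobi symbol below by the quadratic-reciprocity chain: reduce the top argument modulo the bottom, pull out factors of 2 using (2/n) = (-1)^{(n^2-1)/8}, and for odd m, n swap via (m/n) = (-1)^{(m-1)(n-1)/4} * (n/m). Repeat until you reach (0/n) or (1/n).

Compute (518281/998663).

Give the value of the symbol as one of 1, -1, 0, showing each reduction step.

1

flip (518281/998663) -> (998663/518281): both odd, 518281 mod 4 = 1, 998663 mod 4 = 3, so the flip contributes +1; sign now +1
(998663/518281): 998663 mod 518281 = 480382, so (998663/518281) = (480382/518281)
factor out 2^1: 480382 = 2^1·240191; with 518281 mod 8 = 1, (2/518281) = +1; sign now +1; continue with (240191/518281)
flip (240191/518281) -> (518281/240191): both odd, 240191 mod 4 = 3, 518281 mod 4 = 1, so the flip contributes +1; sign now +1
(518281/240191): 518281 mod 240191 = 37899, so (518281/240191) = (37899/240191)
flip (37899/240191) -> (240191/37899): both odd, 37899 mod 4 = 3, 240191 mod 4 = 3, so the flip contributes -1; sign now -1
(240191/37899): 240191 mod 37899 = 12797, so (240191/37899) = (12797/37899)
flip (12797/37899) -> (37899/12797): both odd, 12797 mod 4 = 1, 37899 mod 4 = 3, so the flip contributes +1; sign now -1
(37899/12797): 37899 mod 12797 = 12305, so (37899/12797) = (12305/12797)
flip (12305/12797) -> (12797/12305): both odd, 12305 mod 4 = 1, 12797 mod 4 = 1, so the flip contributes +1; sign now -1
(12797/12305): 12797 mod 12305 = 492, so (12797/12305) = (492/12305)
factor out 2^2: 492 = 2^2·123; with 12305 mod 8 = 1, (2/12305) = +1; sign now -1; continue with (123/12305)
flip (123/12305) -> (12305/123): both odd, 123 mod 4 = 3, 12305 mod 4 = 1, so the flip contributes +1; sign now -1
(12305/123): 12305 mod 123 = 5, so (12305/123) = (5/123)
flip (5/123) -> (123/5): both odd, 5 mod 4 = 1, 123 mod 4 = 3, so the flip contributes +1; sign now -1
(123/5): 123 mod 5 = 3, so (123/5) = (3/5)
flip (3/5) -> (5/3): both odd, 3 mod 4 = 3, 5 mod 4 = 1, so the flip contributes +1; sign now -1
(5/3): 5 mod 3 = 2, so (5/3) = (2/3)
factor out 2^1: 2 = 2^1·1; with 3 mod 8 = 3, (2/3) = -1; sign now +1; continue with (1/3)
reached (1/3) = 1, so the symbol is +1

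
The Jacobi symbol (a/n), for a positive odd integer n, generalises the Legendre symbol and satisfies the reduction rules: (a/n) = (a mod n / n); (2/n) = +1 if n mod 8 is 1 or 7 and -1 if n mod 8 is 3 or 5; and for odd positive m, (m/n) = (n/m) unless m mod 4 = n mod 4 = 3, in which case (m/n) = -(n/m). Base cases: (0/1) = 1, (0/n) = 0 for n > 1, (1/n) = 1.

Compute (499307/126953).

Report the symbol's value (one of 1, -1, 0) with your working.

1

(499307/126953): 499307 mod 126953 = 118448, so (499307/126953) = (118448/126953)
factor out 2^4: 118448 = 2^4·7403; with 126953 mod 8 = 1, (2/126953) = +1; sign now +1; continue with (7403/126953)
flip (7403/126953) -> (126953/7403): both odd, 7403 mod 4 = 3, 126953 mod 4 = 1, so the flip contributes +1; sign now +1
(126953/7403): 126953 mod 7403 = 1102, so (126953/7403) = (1102/7403)
factor out 2^1: 1102 = 2^1·551; with 7403 mod 8 = 3, (2/7403) = -1; sign now -1; continue with (551/7403)
flip (551/7403) -> (7403/551): both odd, 551 mod 4 = 3, 7403 mod 4 = 3, so the flip contributes -1; sign now +1
(7403/551): 7403 mod 551 = 240, so (7403/551) = (240/551)
factor out 2^4: 240 = 2^4·15; with 551 mod 8 = 7, (2/551) = +1; sign now +1; continue with (15/551)
flip (15/551) -> (551/15): both odd, 15 mod 4 = 3, 551 mod 4 = 3, so the flip contributes -1; sign now -1
(551/15): 551 mod 15 = 11, so (551/15) = (11/15)
flip (11/15) -> (15/11): both odd, 11 mod 4 = 3, 15 mod 4 = 3, so the flip contributes -1; sign now +1
(15/11): 15 mod 11 = 4, so (15/11) = (4/11)
factor out 2^2: 4 = 2^2·1; with 11 mod 8 = 3, (2/11) = -1; sign now +1; continue with (1/11)
reached (1/11) = 1, so the symbol is +1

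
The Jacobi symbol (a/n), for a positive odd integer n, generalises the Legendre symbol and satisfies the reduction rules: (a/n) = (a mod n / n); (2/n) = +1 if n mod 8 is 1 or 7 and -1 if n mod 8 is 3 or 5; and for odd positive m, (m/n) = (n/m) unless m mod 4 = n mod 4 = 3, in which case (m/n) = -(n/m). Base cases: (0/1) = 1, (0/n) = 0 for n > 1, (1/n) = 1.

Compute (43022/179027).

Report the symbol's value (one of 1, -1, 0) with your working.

factor out 2^1: 43022 = 2^1·21511; with 179027 mod 8 = 3, (2/179027) = -1; sign now -1; continue with (21511/179027)
flip (21511/179027) -> (179027/21511): both odd, 21511 mod 4 = 3, 179027 mod 4 = 3, so the flip contributes -1; sign now +1
(179027/21511): 179027 mod 21511 = 6939, so (179027/21511) = (6939/21511)
flip (6939/21511) -> (21511/6939): both odd, 6939 mod 4 = 3, 21511 mod 4 = 3, so the flip contributes -1; sign now -1
(21511/6939): 21511 mod 6939 = 694, so (21511/6939) = (694/6939)
factor out 2^1: 694 = 2^1·347; with 6939 mod 8 = 3, (2/6939) = -1; sign now +1; continue with (347/6939)
flip (347/6939) -> (6939/347): both odd, 347 mod 4 = 3, 6939 mod 4 = 3, so the flip contributes -1; sign now -1
(6939/347): 6939 mod 347 = 346, so (6939/347) = (346/347)
factor out 2^1: 346 = 2^1·173; with 347 mod 8 = 3, (2/347) = -1; sign now +1; continue with (173/347)
flip (173/347) -> (347/173): both odd, 173 mod 4 = 1, 347 mod 4 = 3, so the flip contributes +1; sign now +1
(347/173): 347 mod 173 = 1, so (347/173) = (1/173)
reached (1/173) = 1, so the symbol is +1

1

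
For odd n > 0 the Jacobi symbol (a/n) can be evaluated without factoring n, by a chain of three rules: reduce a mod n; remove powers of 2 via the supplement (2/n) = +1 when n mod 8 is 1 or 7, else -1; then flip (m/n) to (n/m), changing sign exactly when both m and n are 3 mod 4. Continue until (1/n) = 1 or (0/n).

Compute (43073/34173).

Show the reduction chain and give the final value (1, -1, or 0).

(43073/34173): 43073 mod 34173 = 8900, so (43073/34173) = (8900/34173)
factor out 2^2: 8900 = 2^2·2225; with 34173 mod 8 = 5, (2/34173) = -1; sign now +1; continue with (2225/34173)
flip (2225/34173) -> (34173/2225): both odd, 2225 mod 4 = 1, 34173 mod 4 = 1, so the flip contributes +1; sign now +1
(34173/2225): 34173 mod 2225 = 798, so (34173/2225) = (798/2225)
factor out 2^1: 798 = 2^1·399; with 2225 mod 8 = 1, (2/2225) = +1; sign now +1; continue with (399/2225)
flip (399/2225) -> (2225/399): both odd, 399 mod 4 = 3, 2225 mod 4 = 1, so the flip contributes +1; sign now +1
(2225/399): 2225 mod 399 = 230, so (2225/399) = (230/399)
factor out 2^1: 230 = 2^1·115; with 399 mod 8 = 7, (2/399) = +1; sign now +1; continue with (115/399)
flip (115/399) -> (399/115): both odd, 115 mod 4 = 3, 399 mod 4 = 3, so the flip contributes -1; sign now -1
(399/115): 399 mod 115 = 54, so (399/115) = (54/115)
factor out 2^1: 54 = 2^1·27; with 115 mod 8 = 3, (2/115) = -1; sign now +1; continue with (27/115)
flip (27/115) -> (115/27): both odd, 27 mod 4 = 3, 115 mod 4 = 3, so the flip contributes -1; sign now -1
(115/27): 115 mod 27 = 7, so (115/27) = (7/27)
flip (7/27) -> (27/7): both odd, 7 mod 4 = 3, 27 mod 4 = 3, so the flip contributes -1; sign now +1
(27/7): 27 mod 7 = 6, so (27/7) = (6/7)
factor out 2^1: 6 = 2^1·3; with 7 mod 8 = 7, (2/7) = +1; sign now +1; continue with (3/7)
flip (3/7) -> (7/3): both odd, 3 mod 4 = 3, 7 mod 4 = 3, so the flip contributes -1; sign now -1
(7/3): 7 mod 3 = 1, so (7/3) = (1/3)
reached (1/3) = 1, so the symbol is -1

-1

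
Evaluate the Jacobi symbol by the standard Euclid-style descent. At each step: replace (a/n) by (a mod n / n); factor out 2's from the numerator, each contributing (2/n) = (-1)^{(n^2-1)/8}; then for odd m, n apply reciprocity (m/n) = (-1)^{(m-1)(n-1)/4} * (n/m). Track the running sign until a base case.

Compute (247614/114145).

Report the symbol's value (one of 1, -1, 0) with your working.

(247614/114145): 247614 mod 114145 = 19324, so (247614/114145) = (19324/114145)
factor out 2^2: 19324 = 2^2·4831; with 114145 mod 8 = 1, (2/114145) = +1; sign now +1; continue with (4831/114145)
flip (4831/114145) -> (114145/4831): both odd, 4831 mod 4 = 3, 114145 mod 4 = 1, so the flip contributes +1; sign now +1
(114145/4831): 114145 mod 4831 = 3032, so (114145/4831) = (3032/4831)
factor out 2^3: 3032 = 2^3·379; with 4831 mod 8 = 7, (2/4831) = +1; sign now +1; continue with (379/4831)
flip (379/4831) -> (4831/379): both odd, 379 mod 4 = 3, 4831 mod 4 = 3, so the flip contributes -1; sign now -1
(4831/379): 4831 mod 379 = 283, so (4831/379) = (283/379)
flip (283/379) -> (379/283): both odd, 283 mod 4 = 3, 379 mod 4 = 3, so the flip contributes -1; sign now +1
(379/283): 379 mod 283 = 96, so (379/283) = (96/283)
factor out 2^5: 96 = 2^5·3; with 283 mod 8 = 3, (2/283) = -1; sign now -1; continue with (3/283)
flip (3/283) -> (283/3): both odd, 3 mod 4 = 3, 283 mod 4 = 3, so the flip contributes -1; sign now +1
(283/3): 283 mod 3 = 1, so (283/3) = (1/3)
reached (1/3) = 1, so the symbol is +1

1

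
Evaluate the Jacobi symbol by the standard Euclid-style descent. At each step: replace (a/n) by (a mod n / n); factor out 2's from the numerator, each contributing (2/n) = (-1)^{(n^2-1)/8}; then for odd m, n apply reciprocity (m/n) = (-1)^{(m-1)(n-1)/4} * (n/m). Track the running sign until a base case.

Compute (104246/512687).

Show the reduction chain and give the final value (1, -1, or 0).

-1

factor out 2^1: 104246 = 2^1·52123; with 512687 mod 8 = 7, (2/512687) = +1; sign now +1; continue with (52123/512687)
flip (52123/512687) -> (512687/52123): both odd, 52123 mod 4 = 3, 512687 mod 4 = 3, so the flip contributes -1; sign now -1
(512687/52123): 512687 mod 52123 = 43580, so (512687/52123) = (43580/52123)
factor out 2^2: 43580 = 2^2·10895; with 52123 mod 8 = 3, (2/52123) = -1; sign now -1; continue with (10895/52123)
flip (10895/52123) -> (52123/10895): both odd, 10895 mod 4 = 3, 52123 mod 4 = 3, so the flip contributes -1; sign now +1
(52123/10895): 52123 mod 10895 = 8543, so (52123/10895) = (8543/10895)
flip (8543/10895) -> (10895/8543): both odd, 8543 mod 4 = 3, 10895 mod 4 = 3, so the flip contributes -1; sign now -1
(10895/8543): 10895 mod 8543 = 2352, so (10895/8543) = (2352/8543)
factor out 2^4: 2352 = 2^4·147; with 8543 mod 8 = 7, (2/8543) = +1; sign now -1; continue with (147/8543)
flip (147/8543) -> (8543/147): both odd, 147 mod 4 = 3, 8543 mod 4 = 3, so the flip contributes -1; sign now +1
(8543/147): 8543 mod 147 = 17, so (8543/147) = (17/147)
flip (17/147) -> (147/17): both odd, 17 mod 4 = 1, 147 mod 4 = 3, so the flip contributes +1; sign now +1
(147/17): 147 mod 17 = 11, so (147/17) = (11/17)
flip (11/17) -> (17/11): both odd, 11 mod 4 = 3, 17 mod 4 = 1, so the flip contributes +1; sign now +1
(17/11): 17 mod 11 = 6, so (17/11) = (6/11)
factor out 2^1: 6 = 2^1·3; with 11 mod 8 = 3, (2/11) = -1; sign now -1; continue with (3/11)
flip (3/11) -> (11/3): both odd, 3 mod 4 = 3, 11 mod 4 = 3, so the flip contributes -1; sign now +1
(11/3): 11 mod 3 = 2, so (11/3) = (2/3)
factor out 2^1: 2 = 2^1·1; with 3 mod 8 = 3, (2/3) = -1; sign now -1; continue with (1/3)
reached (1/3) = 1, so the symbol is -1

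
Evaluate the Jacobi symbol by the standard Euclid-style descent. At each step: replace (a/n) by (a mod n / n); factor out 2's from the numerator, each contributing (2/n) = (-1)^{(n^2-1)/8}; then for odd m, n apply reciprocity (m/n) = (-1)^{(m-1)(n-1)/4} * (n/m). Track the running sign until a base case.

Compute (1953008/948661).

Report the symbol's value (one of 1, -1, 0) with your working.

(1953008/948661) = (55686/948661)   [reduce mod 948661]
55686 = 2^1·27843; (2/948661) = -1 since 948661 mod 8 = 5, so (55686/948661) = (-1)^1·(27843/948661); sign now -1
reciprocity: (27843/948661) = +1·(948661/27843) since 27843 mod 4 = 3, 948661 mod 4 = 1; sign now -1
(948661/27843) = (1999/27843)   [reduce mod 27843]
reciprocity: (1999/27843) = -1·(27843/1999) since 1999 mod 4 = 3, 27843 mod 4 = 3; sign now +1
(27843/1999) = (1856/1999)   [reduce mod 1999]
1856 = 2^6·29; (2/1999) = +1 since 1999 mod 8 = 7, so (1856/1999) = (+1)^6·(29/1999); sign now +1
reciprocity: (29/1999) = +1·(1999/29) since 29 mod 4 = 1, 1999 mod 4 = 3; sign now +1
(1999/29) = (27/29)   [reduce mod 29]
reciprocity: (27/29) = +1·(29/27) since 27 mod 4 = 3, 29 mod 4 = 1; sign now +1
(29/27) = (2/27)   [reduce mod 27]
2 = 2^1·1; (2/27) = -1 since 27 mod 8 = 3, so (2/27) = (-1)^1·(1/27); sign now -1
(1/27) = 1; final value = sign = -1

-1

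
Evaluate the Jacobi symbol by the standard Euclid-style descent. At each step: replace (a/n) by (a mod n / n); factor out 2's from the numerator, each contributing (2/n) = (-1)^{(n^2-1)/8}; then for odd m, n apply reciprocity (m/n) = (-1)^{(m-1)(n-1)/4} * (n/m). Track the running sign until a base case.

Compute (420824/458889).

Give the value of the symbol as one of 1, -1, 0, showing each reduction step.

1

420824 = 2^3·52603; (2/458889) = +1 since 458889 mod 8 = 1, so (420824/458889) = (+1)^3·(52603/458889); sign now +1
reciprocity: (52603/458889) = +1·(458889/52603) since 52603 mod 4 = 3, 458889 mod 4 = 1; sign now +1
(458889/52603) = (38065/52603)   [reduce mod 52603]
reciprocity: (38065/52603) = +1·(52603/38065) since 38065 mod 4 = 1, 52603 mod 4 = 3; sign now +1
(52603/38065) = (14538/38065)   [reduce mod 38065]
14538 = 2^1·7269; (2/38065) = +1 since 38065 mod 8 = 1, so (14538/38065) = (+1)^1·(7269/38065); sign now +1
reciprocity: (7269/38065) = +1·(38065/7269) since 7269 mod 4 = 1, 38065 mod 4 = 1; sign now +1
(38065/7269) = (1720/7269)   [reduce mod 7269]
1720 = 2^3·215; (2/7269) = -1 since 7269 mod 8 = 5, so (1720/7269) = (-1)^3·(215/7269); sign now -1
reciprocity: (215/7269) = +1·(7269/215) since 215 mod 4 = 3, 7269 mod 4 = 1; sign now -1
(7269/215) = (174/215)   [reduce mod 215]
174 = 2^1·87; (2/215) = +1 since 215 mod 8 = 7, so (174/215) = (+1)^1·(87/215); sign now -1
reciprocity: (87/215) = -1·(215/87) since 87 mod 4 = 3, 215 mod 4 = 3; sign now +1
(215/87) = (41/87)   [reduce mod 87]
reciprocity: (41/87) = +1·(87/41) since 41 mod 4 = 1, 87 mod 4 = 3; sign now +1
(87/41) = (5/41)   [reduce mod 41]
reciprocity: (5/41) = +1·(41/5) since 5 mod 4 = 1, 41 mod 4 = 1; sign now +1
(41/5) = (1/5)   [reduce mod 5]
(1/5) = 1; final value = sign = +1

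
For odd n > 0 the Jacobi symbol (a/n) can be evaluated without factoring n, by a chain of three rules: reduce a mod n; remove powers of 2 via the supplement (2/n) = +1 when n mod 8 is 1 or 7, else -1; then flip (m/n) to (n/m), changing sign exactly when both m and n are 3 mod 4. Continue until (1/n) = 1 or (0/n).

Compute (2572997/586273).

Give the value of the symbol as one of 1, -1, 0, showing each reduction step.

(2572997/586273): 2572997 mod 586273 = 227905, so (2572997/586273) = (227905/586273)
flip (227905/586273) -> (586273/227905): both odd, 227905 mod 4 = 1, 586273 mod 4 = 1, so the flip contributes +1; sign now +1
(586273/227905): 586273 mod 227905 = 130463, so (586273/227905) = (130463/227905)
flip (130463/227905) -> (227905/130463): both odd, 130463 mod 4 = 3, 227905 mod 4 = 1, so the flip contributes +1; sign now +1
(227905/130463): 227905 mod 130463 = 97442, so (227905/130463) = (97442/130463)
factor out 2^1: 97442 = 2^1·48721; with 130463 mod 8 = 7, (2/130463) = +1; sign now +1; continue with (48721/130463)
flip (48721/130463) -> (130463/48721): both odd, 48721 mod 4 = 1, 130463 mod 4 = 3, so the flip contributes +1; sign now +1
(130463/48721): 130463 mod 48721 = 33021, so (130463/48721) = (33021/48721)
flip (33021/48721) -> (48721/33021): both odd, 33021 mod 4 = 1, 48721 mod 4 = 1, so the flip contributes +1; sign now +1
(48721/33021): 48721 mod 33021 = 15700, so (48721/33021) = (15700/33021)
factor out 2^2: 15700 = 2^2·3925; with 33021 mod 8 = 5, (2/33021) = -1; sign now +1; continue with (3925/33021)
flip (3925/33021) -> (33021/3925): both odd, 3925 mod 4 = 1, 33021 mod 4 = 1, so the flip contributes +1; sign now +1
(33021/3925): 33021 mod 3925 = 1621, so (33021/3925) = (1621/3925)
flip (1621/3925) -> (3925/1621): both odd, 1621 mod 4 = 1, 3925 mod 4 = 1, so the flip contributes +1; sign now +1
(3925/1621): 3925 mod 1621 = 683, so (3925/1621) = (683/1621)
flip (683/1621) -> (1621/683): both odd, 683 mod 4 = 3, 1621 mod 4 = 1, so the flip contributes +1; sign now +1
(1621/683): 1621 mod 683 = 255, so (1621/683) = (255/683)
flip (255/683) -> (683/255): both odd, 255 mod 4 = 3, 683 mod 4 = 3, so the flip contributes -1; sign now -1
(683/255): 683 mod 255 = 173, so (683/255) = (173/255)
flip (173/255) -> (255/173): both odd, 173 mod 4 = 1, 255 mod 4 = 3, so the flip contributes +1; sign now -1
(255/173): 255 mod 173 = 82, so (255/173) = (82/173)
factor out 2^1: 82 = 2^1·41; with 173 mod 8 = 5, (2/173) = -1; sign now +1; continue with (41/173)
flip (41/173) -> (173/41): both odd, 41 mod 4 = 1, 173 mod 4 = 1, so the flip contributes +1; sign now +1
(173/41): 173 mod 41 = 9, so (173/41) = (9/41)
flip (9/41) -> (41/9): both odd, 9 mod 4 = 1, 41 mod 4 = 1, so the flip contributes +1; sign now +1
(41/9): 41 mod 9 = 5, so (41/9) = (5/9)
flip (5/9) -> (9/5): both odd, 5 mod 4 = 1, 9 mod 4 = 1, so the flip contributes +1; sign now +1
(9/5): 9 mod 5 = 4, so (9/5) = (4/5)
factor out 2^2: 4 = 2^2·1; with 5 mod 8 = 5, (2/5) = -1; sign now +1; continue with (1/5)
reached (1/5) = 1, so the symbol is +1

1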